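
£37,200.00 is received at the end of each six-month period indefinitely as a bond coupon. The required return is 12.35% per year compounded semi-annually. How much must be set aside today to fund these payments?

Periodic rate r = 0.1235/2 per half-year.
Level perpetuity: PV = PMT / r = 37,200 / (0.1235/2) = £602,429.15.

£602,429.15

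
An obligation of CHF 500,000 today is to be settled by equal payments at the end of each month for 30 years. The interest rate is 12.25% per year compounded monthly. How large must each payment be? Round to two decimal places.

Level ordinary annuity; solve PV = PMT × [(1 − (1+r)^−n)/r] for PMT.
Periodic rate r = 0.1225/12 per month; n is counted in months.
With n = 360: PMT = 500,000 / ([(1 − (1+r)^−n)/r]) = CHF 5,239.48

CHF 5,239.48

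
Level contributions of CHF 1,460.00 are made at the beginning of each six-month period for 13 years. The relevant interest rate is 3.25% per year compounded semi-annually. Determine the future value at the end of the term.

This is an annuity due: 26 deposits of CHF 1,460.00 at the beginning of each six-month period.
Periodic rate r = 0.0325/2 per half-year; n is counted in half-years.
FV = PMT × [((1+r)^n − 1)/r] × (1+r) = 1,460 × [(1+r)^26 − 1] / r × (1+r) = CHF 47,533.84

CHF 47,533.84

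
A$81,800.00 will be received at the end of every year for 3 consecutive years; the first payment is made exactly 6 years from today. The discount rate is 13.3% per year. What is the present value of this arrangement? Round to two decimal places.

Ordinary annuity of 3 payments, first payment at period 6.
Periodic rate r = 0.133 per year.
The ordinary-annuity PV formula values the stream one period before the first payment (period 5); discount that back 5 periods:
PV₀ = 81,800 × [1 − (1+r)^−3] / r × (1+r)^−5 = A$102,924.67

A$102,924.67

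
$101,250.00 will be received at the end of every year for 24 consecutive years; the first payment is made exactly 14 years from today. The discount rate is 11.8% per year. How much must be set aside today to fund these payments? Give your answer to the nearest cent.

$187,424.65

Ordinary annuity of 24 payments, first payment at period 14.
Periodic rate r = 0.118 per year.
The ordinary-annuity PV formula values the stream one period before the first payment (period 13); discount that back 13 periods:
PV₀ = 101,250 × [1 − (1+r)^−24] / r × (1+r)^−13 = $187,424.65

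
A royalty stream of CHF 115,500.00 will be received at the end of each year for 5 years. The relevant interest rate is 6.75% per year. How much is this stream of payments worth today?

This is an ordinary annuity: 5 payments of CHF 115,500.00 at the end of each year.
Periodic rate r = 0.0675 per year.
PV = PMT × [(1 − (1+r)^−n)/r] = 115,500 × [1 − (1+r)^−5] / r = CHF 476,759.77

CHF 476,759.77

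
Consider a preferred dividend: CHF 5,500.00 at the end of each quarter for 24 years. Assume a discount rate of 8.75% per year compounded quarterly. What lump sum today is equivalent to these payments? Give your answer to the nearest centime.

CHF 219,934.54

This is an ordinary annuity: 96 payments of CHF 5,500.00 at the end of each quarter.
Periodic rate r = 0.0875/4 per quarter; n is counted in quarters.
PV = PMT × [(1 − (1+r)^−n)/r] = 5,500 × [1 − (1+r)^−96] / r = CHF 219,934.54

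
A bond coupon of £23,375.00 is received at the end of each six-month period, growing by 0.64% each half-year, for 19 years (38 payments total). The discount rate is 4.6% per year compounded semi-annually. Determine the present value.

Periodic rate r = 0.046/2 per half-year; n is counted in half-years.
Growing ordinary annuity: PV = PMT₁ × [1 − ((1+g)/(1+r))^n] / (r − g) = 23,375 × [1 − ((1+0.0064)/(1+r))^38] / (r − 0.0064) = £651,903.55.

£651,903.55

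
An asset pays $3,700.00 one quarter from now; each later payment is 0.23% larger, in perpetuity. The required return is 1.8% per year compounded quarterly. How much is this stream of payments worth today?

Periodic rate r = 0.018/4 per quarter.
Growing perpetuity (Gordon): PV = PMT₁ / (r − g) = 3,700 / (r − 0.0023) = $1,681,818.18.

$1,681,818.18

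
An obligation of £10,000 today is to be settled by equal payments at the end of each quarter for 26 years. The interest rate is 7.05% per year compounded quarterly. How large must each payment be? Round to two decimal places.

Level ordinary annuity; solve PV = PMT × [(1 − (1+r)^−n)/r] for PMT.
Periodic rate r = 0.0705/4 per quarter; n is counted in quarters.
With n = 104: PMT = 10,000 / ([(1 − (1+r)^−n)/r]) = £210.45

£210.45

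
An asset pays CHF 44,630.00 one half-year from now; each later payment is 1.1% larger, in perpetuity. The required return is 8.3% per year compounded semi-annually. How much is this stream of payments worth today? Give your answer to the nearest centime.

CHF 1,463,278.69

Periodic rate r = 0.083/2 per half-year.
Growing perpetuity (Gordon): PV = PMT₁ / (r − g) = 44,630 / (r − 0.011) = CHF 1,463,278.69.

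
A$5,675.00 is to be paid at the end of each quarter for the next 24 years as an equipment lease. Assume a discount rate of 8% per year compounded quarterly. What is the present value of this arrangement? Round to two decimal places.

A$241,354.54

This is an ordinary annuity: 96 payments of A$5,675.00 at the end of each quarter.
Periodic rate r = 0.08/4 per quarter; n is counted in quarters.
PV = PMT × [(1 − (1+r)^−n)/r] = 5,675 × [1 − (1+r)^−96] / r = A$241,354.54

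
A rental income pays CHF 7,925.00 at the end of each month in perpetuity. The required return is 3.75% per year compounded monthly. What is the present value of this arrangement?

CHF 2,536,000.00

Periodic rate r = 0.0375/12 per month.
Level perpetuity: PV = PMT / r = 7,925 / (0.0375/12) = CHF 2,536,000.00.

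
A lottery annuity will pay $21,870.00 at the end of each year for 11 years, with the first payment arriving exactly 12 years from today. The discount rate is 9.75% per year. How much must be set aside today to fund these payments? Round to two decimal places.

$51,641.27

Ordinary annuity of 11 payments, first payment at period 12.
Periodic rate r = 0.0975 per year.
The ordinary-annuity PV formula values the stream one period before the first payment (period 11); discount that back 11 periods:
PV₀ = 21,870 × [1 − (1+r)^−11] / r × (1+r)^−11 = $51,641.27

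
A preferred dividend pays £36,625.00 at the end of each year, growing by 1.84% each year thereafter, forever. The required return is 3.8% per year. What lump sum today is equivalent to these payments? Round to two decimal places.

£1,868,622.45

Periodic rate r = 0.038 per year.
Growing perpetuity (Gordon): PV = PMT₁ / (r − g) = 36,625 / (r − 0.0184) = £1,868,622.45.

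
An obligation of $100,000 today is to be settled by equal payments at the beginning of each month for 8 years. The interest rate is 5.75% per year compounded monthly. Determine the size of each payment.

$1,295.79

Level annuity due; solve PV = PMT × [(1 − (1+r)^−n)/r] × (1+r) for PMT.
Periodic rate r = 0.0575/12 per month; n is counted in months.
With n = 96: PMT = 100,000 / ([(1 − (1+r)^−n)/r] × (1+r)) = $1,295.79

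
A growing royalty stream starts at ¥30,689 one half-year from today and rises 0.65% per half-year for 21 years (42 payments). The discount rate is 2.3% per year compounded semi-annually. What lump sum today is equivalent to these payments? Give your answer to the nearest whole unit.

Periodic rate r = 0.023/2 per half-year; n is counted in half-years.
Growing ordinary annuity: PV = PMT₁ × [1 − ((1+g)/(1+r))^n] / (r − g) = 30,689 × [1 − ((1+0.0065)/(1+r))^42] / (r − 0.0065) = ¥1,153,270.

¥1,153,270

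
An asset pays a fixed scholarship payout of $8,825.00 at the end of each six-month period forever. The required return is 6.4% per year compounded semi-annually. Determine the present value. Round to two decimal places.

$275,781.25

Periodic rate r = 0.064/2 per half-year.
Level perpetuity: PV = PMT / r = 8,825 / (0.064/2) = $275,781.25.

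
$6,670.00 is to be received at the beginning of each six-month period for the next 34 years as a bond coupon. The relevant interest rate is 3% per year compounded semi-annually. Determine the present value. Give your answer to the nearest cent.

This is an annuity due: 68 payments of $6,670.00 at the beginning of each six-month period.
Periodic rate r = 0.03/2 per half-year; n is counted in half-years.
PV = PMT × [(1 − (1+r)^−n)/r] × (1+r) = 6,670 × [1 − (1+r)^−68] / r × (1+r) = $287,349.54

$287,349.54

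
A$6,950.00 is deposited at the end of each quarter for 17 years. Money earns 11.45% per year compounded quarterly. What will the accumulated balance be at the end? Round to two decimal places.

This is an ordinary annuity: 68 deposits of A$6,950.00 at the end of each quarter.
Periodic rate r = 0.1145/4 per quarter; n is counted in quarters.
FV = PMT × [((1+r)^n − 1)/r] = 6,950 × [(1+r)^68 − 1] / r = A$1,411,909.68

A$1,411,909.68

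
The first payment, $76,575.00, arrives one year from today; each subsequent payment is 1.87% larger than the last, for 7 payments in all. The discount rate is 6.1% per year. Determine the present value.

$448,641.20

Periodic rate r = 0.061 per year.
Growing ordinary annuity: PV = PMT₁ × [1 − ((1+g)/(1+r))^n] / (r − g) = 76,575 × [1 − ((1+0.0187)/(1+r))^7] / (r − 0.0187) = $448,641.20.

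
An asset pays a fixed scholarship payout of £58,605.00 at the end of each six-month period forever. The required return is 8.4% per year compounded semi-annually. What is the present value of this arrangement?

£1,395,357.14

Periodic rate r = 0.084/2 per half-year.
Level perpetuity: PV = PMT / r = 58,605 / (0.084/2) = £1,395,357.14.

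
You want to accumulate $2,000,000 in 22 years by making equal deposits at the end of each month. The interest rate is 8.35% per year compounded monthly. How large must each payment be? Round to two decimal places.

$2,656.93

Level ordinary annuity; solve FV = PMT × [((1+r)^n − 1)/r] for PMT.
Periodic rate r = 0.0835/12 per month; n is counted in months.
With n = 264: PMT = 2,000,000 / ([((1+r)^n − 1)/r]) = $2,656.93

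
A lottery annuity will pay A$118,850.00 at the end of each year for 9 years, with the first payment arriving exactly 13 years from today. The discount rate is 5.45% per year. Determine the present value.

A$438,044.91

Ordinary annuity of 9 payments, first payment at period 13.
Periodic rate r = 0.0545 per year.
The ordinary-annuity PV formula values the stream one period before the first payment (period 12); discount that back 12 periods:
PV₀ = 118,850 × [1 − (1+r)^−9] / r × (1+r)^−12 = A$438,044.91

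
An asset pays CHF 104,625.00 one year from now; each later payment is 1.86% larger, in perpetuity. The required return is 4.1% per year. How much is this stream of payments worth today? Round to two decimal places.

Periodic rate r = 0.041 per year.
Growing perpetuity (Gordon): PV = PMT₁ / (r − g) = 104,625 / (r − 0.0186) = CHF 4,670,758.93.

CHF 4,670,758.93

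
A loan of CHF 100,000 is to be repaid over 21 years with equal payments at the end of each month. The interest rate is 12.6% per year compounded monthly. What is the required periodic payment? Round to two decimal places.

Level ordinary annuity; solve PV = PMT × [(1 − (1+r)^−n)/r] for PMT.
Periodic rate r = 0.126/12 per month; n is counted in months.
With n = 252: PMT = 100,000 / ([(1 − (1+r)^−n)/r]) = CHF 1,131.37

CHF 1,131.37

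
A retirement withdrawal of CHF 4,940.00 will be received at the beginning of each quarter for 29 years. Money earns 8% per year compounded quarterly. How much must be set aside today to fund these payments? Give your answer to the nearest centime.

CHF 226,607.55

This is an annuity due: 116 payments of CHF 4,940.00 at the beginning of each quarter.
Periodic rate r = 0.08/4 per quarter; n is counted in quarters.
PV = PMT × [(1 − (1+r)^−n)/r] × (1+r) = 4,940 × [1 − (1+r)^−116] / r × (1+r) = CHF 226,607.55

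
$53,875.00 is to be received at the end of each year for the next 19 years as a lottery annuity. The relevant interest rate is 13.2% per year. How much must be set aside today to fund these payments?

This is an ordinary annuity: 19 payments of $53,875.00 at the end of each year.
Periodic rate r = 0.132 per year.
PV = PMT × [(1 − (1+r)^−n)/r] = 53,875 × [1 − (1+r)^−19] / r = $369,442.13

$369,442.13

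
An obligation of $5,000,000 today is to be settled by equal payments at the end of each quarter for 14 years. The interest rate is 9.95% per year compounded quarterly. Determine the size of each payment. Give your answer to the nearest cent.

$166,409.74

Level ordinary annuity; solve PV = PMT × [(1 − (1+r)^−n)/r] for PMT.
Periodic rate r = 0.0995/4 per quarter; n is counted in quarters.
With n = 56: PMT = 5,000,000 / ([(1 − (1+r)^−n)/r]) = $166,409.74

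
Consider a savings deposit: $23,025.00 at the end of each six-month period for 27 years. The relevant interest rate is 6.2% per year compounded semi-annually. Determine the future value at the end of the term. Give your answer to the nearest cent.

This is an ordinary annuity: 54 deposits of $23,025.00 at the end of each six-month period.
Periodic rate r = 0.062/2 per half-year; n is counted in half-years.
FV = PMT × [((1+r)^n − 1)/r] = 23,025 × [(1+r)^54 − 1] / r = $3,119,201.16

$3,119,201.16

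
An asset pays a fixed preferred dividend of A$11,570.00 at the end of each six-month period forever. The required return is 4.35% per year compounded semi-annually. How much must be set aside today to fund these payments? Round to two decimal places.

Periodic rate r = 0.0435/2 per half-year.
Level perpetuity: PV = PMT / r = 11,570 / (0.0435/2) = A$531,954.02.

A$531,954.02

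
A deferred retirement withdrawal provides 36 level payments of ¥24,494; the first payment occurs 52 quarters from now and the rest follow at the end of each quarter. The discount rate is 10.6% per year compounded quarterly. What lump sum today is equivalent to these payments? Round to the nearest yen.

Ordinary annuity of 36 payments, first payment at period 52.
Periodic rate r = 0.106/4 per quarter; n is counted in quarters.
The ordinary-annuity PV formula values the stream one period before the first payment (period 51); discount that back 51 periods:
PV₀ = 24,494 × [1 − (1+r)^−36] / r × (1+r)^−51 = ¥148,535

¥148,535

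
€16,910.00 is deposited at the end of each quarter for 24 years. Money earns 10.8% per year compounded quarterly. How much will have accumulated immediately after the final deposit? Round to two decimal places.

€7,456,142.58

This is an ordinary annuity: 96 deposits of €16,910.00 at the end of each quarter.
Periodic rate r = 0.108/4 per quarter; n is counted in quarters.
FV = PMT × [((1+r)^n − 1)/r] = 16,910 × [(1+r)^96 − 1] / r = €7,456,142.58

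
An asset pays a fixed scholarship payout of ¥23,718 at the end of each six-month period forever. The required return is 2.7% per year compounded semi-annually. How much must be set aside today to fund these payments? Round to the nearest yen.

¥1,756,889

Periodic rate r = 0.027/2 per half-year.
Level perpetuity: PV = PMT / r = 23,718 / (0.027/2) = ¥1,756,889.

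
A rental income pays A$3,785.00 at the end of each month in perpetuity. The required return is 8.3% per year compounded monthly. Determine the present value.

Periodic rate r = 0.083/12 per month.
Level perpetuity: PV = PMT / r = 3,785 / (0.083/12) = A$547,228.92.

A$547,228.92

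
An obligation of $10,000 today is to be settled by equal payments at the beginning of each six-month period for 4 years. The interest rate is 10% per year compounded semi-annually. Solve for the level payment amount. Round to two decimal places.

Level annuity due; solve PV = PMT × [(1 − (1+r)^−n)/r] × (1+r) for PMT.
Periodic rate r = 0.1/2 per half-year; n is counted in half-years.
With n = 8: PMT = 10,000 / ([(1 − (1+r)^−n)/r] × (1+r)) = $1,473.54

$1,473.54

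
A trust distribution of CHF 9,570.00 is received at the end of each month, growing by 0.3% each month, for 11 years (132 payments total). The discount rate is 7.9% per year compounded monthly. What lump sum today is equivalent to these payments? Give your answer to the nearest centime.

CHF 1,002,748.40

Periodic rate r = 0.079/12 per month; n is counted in months.
Growing ordinary annuity: PV = PMT₁ × [1 − ((1+g)/(1+r))^n] / (r − g) = 9,570 × [1 − ((1+0.003)/(1+r))^132] / (r − 0.003) = CHF 1,002,748.40.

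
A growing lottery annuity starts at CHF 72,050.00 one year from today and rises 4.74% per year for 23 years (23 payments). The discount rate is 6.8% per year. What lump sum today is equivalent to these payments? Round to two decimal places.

Periodic rate r = 0.068 per year.
Growing ordinary annuity: PV = PMT₁ × [1 − ((1+g)/(1+r))^n] / (r − g) = 72,050 × [1 − ((1+0.0474)/(1+r))^23] / (r − 0.0474) = CHF 1,262,884.01.

CHF 1,262,884.01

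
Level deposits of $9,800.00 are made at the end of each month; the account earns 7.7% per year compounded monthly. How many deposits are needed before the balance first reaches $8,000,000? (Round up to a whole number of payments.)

287 payments

Periodic rate r = 0.077/12 per month; n is counted in months.
Ordinary annuity FV: 8,000,000 = 9,800 × [((1+r)^n − 1)/r].
(1+r)^n = 1 + 8,000,000 × r / 9,800, so n = ln(1 + 8,000,000·r/9,800) / ln(1+r) = 286.21.
Round up to a whole number of payments: n = 287.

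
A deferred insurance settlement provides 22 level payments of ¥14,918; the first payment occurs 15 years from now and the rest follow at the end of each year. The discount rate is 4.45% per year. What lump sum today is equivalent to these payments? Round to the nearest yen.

¥112,308

Ordinary annuity of 22 payments, first payment at period 15.
Periodic rate r = 0.0445 per year.
The ordinary-annuity PV formula values the stream one period before the first payment (period 14); discount that back 14 periods:
PV₀ = 14,918 × [1 − (1+r)^−22] / r × (1+r)^−14 = ¥112,308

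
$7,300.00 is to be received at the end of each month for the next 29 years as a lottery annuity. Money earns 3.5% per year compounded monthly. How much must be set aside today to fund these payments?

$1,594,474.64

This is an ordinary annuity: 348 payments of $7,300.00 at the end of each month.
Periodic rate r = 0.035/12 per month; n is counted in months.
PV = PMT × [(1 − (1+r)^−n)/r] = 7,300 × [1 − (1+r)^−348] / r = $1,594,474.64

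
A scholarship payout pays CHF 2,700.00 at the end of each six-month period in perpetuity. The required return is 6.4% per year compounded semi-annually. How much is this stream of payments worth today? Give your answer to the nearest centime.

CHF 84,375.00

Periodic rate r = 0.064/2 per half-year.
Level perpetuity: PV = PMT / r = 2,700 / (0.064/2) = CHF 84,375.00.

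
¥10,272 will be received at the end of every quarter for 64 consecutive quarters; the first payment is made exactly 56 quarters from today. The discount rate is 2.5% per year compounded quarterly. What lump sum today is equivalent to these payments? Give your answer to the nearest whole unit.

¥383,656

Ordinary annuity of 64 payments, first payment at period 56.
Periodic rate r = 0.025/4 per quarter; n is counted in quarters.
The ordinary-annuity PV formula values the stream one period before the first payment (period 55); discount that back 55 periods:
PV₀ = 10,272 × [1 − (1+r)^−64] / r × (1+r)^−55 = ¥383,656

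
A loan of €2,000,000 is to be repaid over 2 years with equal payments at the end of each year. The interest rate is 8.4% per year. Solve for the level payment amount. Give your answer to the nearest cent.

Level ordinary annuity; solve PV = PMT × [(1 − (1+r)^−n)/r] for PMT.
Periodic rate r = 0.084 per year.
With n = 2: PMT = 2,000,000 / ([(1 − (1+r)^−n)/r]) = €1,127,692.90

€1,127,692.90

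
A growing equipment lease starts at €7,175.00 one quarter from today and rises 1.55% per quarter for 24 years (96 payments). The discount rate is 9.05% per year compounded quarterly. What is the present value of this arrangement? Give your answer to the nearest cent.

€492,340.08

Periodic rate r = 0.0905/4 per quarter; n is counted in quarters.
Growing ordinary annuity: PV = PMT₁ × [1 − ((1+g)/(1+r))^n] / (r − g) = 7,175 × [1 − ((1+0.0155)/(1+r))^96] / (r − 0.0155) = €492,340.08.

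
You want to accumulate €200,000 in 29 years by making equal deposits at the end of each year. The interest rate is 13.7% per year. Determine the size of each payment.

€678.13

Level ordinary annuity; solve FV = PMT × [((1+r)^n − 1)/r] for PMT.
Periodic rate r = 0.137 per year.
With n = 29: PMT = 200,000 / ([((1+r)^n − 1)/r]) = €678.13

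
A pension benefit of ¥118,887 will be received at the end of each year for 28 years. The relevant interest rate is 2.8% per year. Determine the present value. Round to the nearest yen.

This is an ordinary annuity: 28 payments of ¥118,887 at the end of each year.
Periodic rate r = 0.028 per year.
PV = PMT × [(1 − (1+r)^−n)/r] = 118,887 × [1 − (1+r)^−28] / r = ¥2,286,357

¥2,286,357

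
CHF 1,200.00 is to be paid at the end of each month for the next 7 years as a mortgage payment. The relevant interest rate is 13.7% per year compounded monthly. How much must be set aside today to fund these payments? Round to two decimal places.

This is an ordinary annuity: 84 payments of CHF 1,200.00 at the end of each month.
Periodic rate r = 0.137/12 per month; n is counted in months.
PV = PMT × [(1 − (1+r)^−n)/r] = 1,200 × [1 − (1+r)^−84] / r = CHF 64,604.08

CHF 64,604.08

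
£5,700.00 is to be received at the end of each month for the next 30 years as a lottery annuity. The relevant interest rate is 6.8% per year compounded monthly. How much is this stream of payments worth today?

£874,333.45

This is an ordinary annuity: 360 payments of £5,700.00 at the end of each month.
Periodic rate r = 0.068/12 per month; n is counted in months.
PV = PMT × [(1 − (1+r)^−n)/r] = 5,700 × [1 − (1+r)^−360] / r = £874,333.45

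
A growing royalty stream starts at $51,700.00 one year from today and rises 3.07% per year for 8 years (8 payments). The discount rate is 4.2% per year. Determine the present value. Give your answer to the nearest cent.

$382,185.58

Periodic rate r = 0.042 per year.
Growing ordinary annuity: PV = PMT₁ × [1 − ((1+g)/(1+r))^n] / (r − g) = 51,700 × [1 − ((1+0.0307)/(1+r))^8] / (r − 0.0307) = $382,185.58.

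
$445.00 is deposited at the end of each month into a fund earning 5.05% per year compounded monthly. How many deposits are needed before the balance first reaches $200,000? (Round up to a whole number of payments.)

Periodic rate r = 0.0505/12 per month; n is counted in months.
Ordinary annuity FV: 200,000 = 445 × [((1+r)^n − 1)/r].
(1+r)^n = 1 + 200,000 × r / 445, so n = ln(1 + 200,000·r/445) / ln(1+r) = 252.82.
Round up to a whole number of payments: n = 253.

253 payments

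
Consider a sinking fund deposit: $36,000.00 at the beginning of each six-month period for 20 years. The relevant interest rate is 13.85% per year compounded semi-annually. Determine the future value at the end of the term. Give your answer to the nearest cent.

$7,537,569.27

This is an annuity due: 40 deposits of $36,000.00 at the beginning of each six-month period.
Periodic rate r = 0.1385/2 per half-year; n is counted in half-years.
FV = PMT × [((1+r)^n − 1)/r] × (1+r) = 36,000 × [(1+r)^40 − 1] / r × (1+r) = $7,537,569.27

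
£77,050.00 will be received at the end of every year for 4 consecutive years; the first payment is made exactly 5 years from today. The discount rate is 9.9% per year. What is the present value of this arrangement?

Ordinary annuity of 4 payments, first payment at period 5.
Periodic rate r = 0.099 per year.
The ordinary-annuity PV formula values the stream one period before the first payment (period 4); discount that back 4 periods:
PV₀ = 77,050 × [1 − (1+r)^−4] / r × (1+r)^−4 = £167,788.99

£167,788.99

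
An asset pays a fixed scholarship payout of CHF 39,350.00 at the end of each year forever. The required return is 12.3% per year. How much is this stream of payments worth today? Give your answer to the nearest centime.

Periodic rate r = 0.123 per year.
Level perpetuity: PV = PMT / r = 39,350 / (0.123) = CHF 319,918.70.

CHF 319,918.70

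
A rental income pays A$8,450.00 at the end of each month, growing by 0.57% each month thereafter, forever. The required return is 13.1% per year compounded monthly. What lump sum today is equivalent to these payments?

Periodic rate r = 0.131/12 per month.
Growing perpetuity (Gordon): PV = PMT₁ / (r − g) = 8,450 / (r − 0.0057) = A$1,619,808.31.

A$1,619,808.31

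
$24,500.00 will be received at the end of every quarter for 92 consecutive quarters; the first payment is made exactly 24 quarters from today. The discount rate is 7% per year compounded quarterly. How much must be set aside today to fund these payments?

Ordinary annuity of 92 payments, first payment at period 24.
Periodic rate r = 0.07/4 per quarter; n is counted in quarters.
The ordinary-annuity PV formula values the stream one period before the first payment (period 23); discount that back 23 periods:
PV₀ = 24,500 × [1 − (1+r)^−92] / r × (1+r)^−23 = $748,968.10

$748,968.10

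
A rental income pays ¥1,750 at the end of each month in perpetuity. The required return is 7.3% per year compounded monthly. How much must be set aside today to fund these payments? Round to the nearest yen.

Periodic rate r = 0.073/12 per month.
Level perpetuity: PV = PMT / r = 1,750 / (0.073/12) = ¥287,671.

¥287,671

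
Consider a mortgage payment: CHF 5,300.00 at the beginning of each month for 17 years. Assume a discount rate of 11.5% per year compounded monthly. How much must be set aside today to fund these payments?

This is an annuity due: 204 payments of CHF 5,300.00 at the beginning of each month.
Periodic rate r = 0.115/12 per month; n is counted in months.
PV = PMT × [(1 − (1+r)^−n)/r] × (1+r) = 5,300 × [1 − (1+r)^−204] / r × (1+r) = CHF 478,562.70

CHF 478,562.70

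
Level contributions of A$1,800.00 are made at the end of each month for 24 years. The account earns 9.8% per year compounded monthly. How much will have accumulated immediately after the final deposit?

This is an ordinary annuity: 288 deposits of A$1,800.00 at the end of each month.
Periodic rate r = 0.098/12 per month; n is counted in months.
FV = PMT × [((1+r)^n − 1)/r] = 1,800 × [(1+r)^288 − 1] / r = A$2,073,309.20

A$2,073,309.20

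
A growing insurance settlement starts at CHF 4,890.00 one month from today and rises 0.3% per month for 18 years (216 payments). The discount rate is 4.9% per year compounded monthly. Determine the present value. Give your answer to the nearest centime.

Periodic rate r = 0.049/12 per month; n is counted in months.
Growing ordinary annuity: PV = PMT₁ × [1 − ((1+g)/(1+r))^n] / (r − g) = 4,890 × [1 − ((1+0.003)/(1+r))^216] / (r − 0.003) = CHF 938,809.61.

CHF 938,809.61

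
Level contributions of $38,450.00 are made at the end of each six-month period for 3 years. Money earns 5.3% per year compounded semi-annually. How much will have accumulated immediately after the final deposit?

$246,534.75

This is an ordinary annuity: 6 deposits of $38,450.00 at the end of each six-month period.
Periodic rate r = 0.053/2 per half-year; n is counted in half-years.
FV = PMT × [((1+r)^n − 1)/r] = 38,450 × [(1+r)^6 − 1] / r = $246,534.75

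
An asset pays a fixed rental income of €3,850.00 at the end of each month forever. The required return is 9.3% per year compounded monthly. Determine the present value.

Periodic rate r = 0.093/12 per month.
Level perpetuity: PV = PMT / r = 3,850 / (0.093/12) = €496,774.19.

€496,774.19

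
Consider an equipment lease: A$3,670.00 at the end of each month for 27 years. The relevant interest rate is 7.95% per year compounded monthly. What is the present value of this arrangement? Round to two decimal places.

This is an ordinary annuity: 324 payments of A$3,670.00 at the end of each month.
Periodic rate r = 0.0795/12 per month; n is counted in months.
PV = PMT × [(1 − (1+r)^−n)/r] = 3,670 × [1 − (1+r)^−324] / r = A$488,748.17

A$488,748.17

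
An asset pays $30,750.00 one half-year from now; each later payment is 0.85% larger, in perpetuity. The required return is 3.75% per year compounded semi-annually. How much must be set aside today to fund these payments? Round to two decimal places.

$3,000,000.00

Periodic rate r = 0.0375/2 per half-year.
Growing perpetuity (Gordon): PV = PMT₁ / (r − g) = 30,750 / (r − 0.0085) = $3,000,000.00.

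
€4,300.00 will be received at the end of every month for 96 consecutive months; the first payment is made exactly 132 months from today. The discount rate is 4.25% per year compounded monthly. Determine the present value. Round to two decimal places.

Ordinary annuity of 96 payments, first payment at period 132.
Periodic rate r = 0.0425/12 per month; n is counted in months.
The ordinary-annuity PV formula values the stream one period before the first payment (period 131); discount that back 131 periods:
PV₀ = 4,300 × [1 − (1+r)^−96] / r × (1+r)^−131 = €219,895.34

€219,895.34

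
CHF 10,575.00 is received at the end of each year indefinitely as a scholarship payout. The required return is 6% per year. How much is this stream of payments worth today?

CHF 176,250.00

Periodic rate r = 0.06 per year.
Level perpetuity: PV = PMT / r = 10,575 / (0.06) = CHF 176,250.00.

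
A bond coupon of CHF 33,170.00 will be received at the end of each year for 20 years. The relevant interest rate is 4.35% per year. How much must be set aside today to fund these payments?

CHF 437,136.53

This is an ordinary annuity: 20 payments of CHF 33,170.00 at the end of each year.
Periodic rate r = 0.0435 per year.
PV = PMT × [(1 − (1+r)^−n)/r] = 33,170 × [1 − (1+r)^−20] / r = CHF 437,136.53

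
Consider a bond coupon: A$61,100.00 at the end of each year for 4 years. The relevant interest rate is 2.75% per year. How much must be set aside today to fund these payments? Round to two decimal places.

This is an ordinary annuity: 4 payments of A$61,100.00 at the end of each year.
Periodic rate r = 0.0275 per year.
PV = PMT × [(1 − (1+r)^−n)/r] = 61,100 × [1 − (1+r)^−4] / r = A$228,479.04

A$228,479.04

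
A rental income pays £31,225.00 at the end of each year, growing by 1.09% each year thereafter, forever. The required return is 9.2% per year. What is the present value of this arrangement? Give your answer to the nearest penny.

Periodic rate r = 0.092 per year.
Growing perpetuity (Gordon): PV = PMT₁ / (r − g) = 31,225 / (r − 0.0109) = £385,018.50.

£385,018.50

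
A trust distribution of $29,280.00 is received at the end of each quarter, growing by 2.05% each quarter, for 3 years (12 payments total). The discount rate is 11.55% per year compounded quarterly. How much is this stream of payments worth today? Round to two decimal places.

$326,617.70

Periodic rate r = 0.1155/4 per quarter; n is counted in quarters.
Growing ordinary annuity: PV = PMT₁ × [1 − ((1+g)/(1+r))^n] / (r − g) = 29,280 × [1 − ((1+0.0205)/(1+r))^12] / (r − 0.0205) = $326,617.70.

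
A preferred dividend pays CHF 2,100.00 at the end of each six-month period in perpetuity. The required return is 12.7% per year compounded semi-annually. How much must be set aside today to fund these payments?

Periodic rate r = 0.127/2 per half-year.
Level perpetuity: PV = PMT / r = 2,100 / (0.127/2) = CHF 33,070.87.

CHF 33,070.87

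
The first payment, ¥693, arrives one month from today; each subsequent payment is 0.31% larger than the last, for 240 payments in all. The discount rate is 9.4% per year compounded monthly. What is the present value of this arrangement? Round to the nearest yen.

Periodic rate r = 0.094/12 per month; n is counted in months.
Growing ordinary annuity: PV = PMT₁ × [1 − ((1+g)/(1+r))^n] / (r − g) = 693 × [1 − ((1+0.0031)/(1+r))^240] / (r − 0.0031) = ¥99,105.

¥99,105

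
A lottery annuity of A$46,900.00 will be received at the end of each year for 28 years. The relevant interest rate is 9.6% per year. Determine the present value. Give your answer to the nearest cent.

This is an ordinary annuity: 28 payments of A$46,900.00 at the end of each year.
Periodic rate r = 0.096 per year.
PV = PMT × [(1 − (1+r)^−n)/r] = 46,900 × [1 − (1+r)^−28] / r = A$451,026.57

A$451,026.57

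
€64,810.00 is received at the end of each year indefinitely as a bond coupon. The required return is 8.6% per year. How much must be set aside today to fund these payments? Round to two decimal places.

€753,604.65

Periodic rate r = 0.086 per year.
Level perpetuity: PV = PMT / r = 64,810 / (0.086) = €753,604.65.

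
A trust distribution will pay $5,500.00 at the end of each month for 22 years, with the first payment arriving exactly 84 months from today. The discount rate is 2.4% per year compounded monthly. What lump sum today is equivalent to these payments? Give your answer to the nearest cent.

Ordinary annuity of 264 payments, first payment at period 84.
Periodic rate r = 0.024/12 per month; n is counted in months.
The ordinary-annuity PV formula values the stream one period before the first payment (period 83); discount that back 83 periods:
PV₀ = 5,500 × [1 − (1+r)^−264] / r × (1+r)^−83 = $954,982.97

$954,982.97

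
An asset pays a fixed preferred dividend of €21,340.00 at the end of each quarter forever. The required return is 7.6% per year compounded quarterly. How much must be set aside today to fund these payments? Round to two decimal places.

Periodic rate r = 0.076/4 per quarter.
Level perpetuity: PV = PMT / r = 21,340 / (0.076/4) = €1,123,157.89.

€1,123,157.89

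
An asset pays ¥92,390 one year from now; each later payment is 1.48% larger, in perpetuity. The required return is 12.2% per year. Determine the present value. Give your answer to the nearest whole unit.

¥861,847

Periodic rate r = 0.122 per year.
Growing perpetuity (Gordon): PV = PMT₁ / (r − g) = 92,390 / (r − 0.0148) = ¥861,847.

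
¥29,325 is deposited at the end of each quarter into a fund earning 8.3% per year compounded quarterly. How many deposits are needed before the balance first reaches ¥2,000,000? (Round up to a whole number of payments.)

Periodic rate r = 0.083/4 per quarter; n is counted in quarters.
Ordinary annuity FV: 2,000,000 = 29,325 × [((1+r)^n − 1)/r].
(1+r)^n = 1 + 2,000,000 × r / 29,325, so n = ln(1 + 2,000,000·r/29,325) / ln(1+r) = 42.93.
Round up to a whole number of payments: n = 43.

43 payments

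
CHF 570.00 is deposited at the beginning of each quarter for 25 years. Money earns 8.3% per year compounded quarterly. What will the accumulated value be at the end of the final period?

CHF 190,592.76

This is an annuity due: 100 deposits of CHF 570.00 at the beginning of each quarter.
Periodic rate r = 0.083/4 per quarter; n is counted in quarters.
FV = PMT × [((1+r)^n − 1)/r] × (1+r) = 570 × [(1+r)^100 − 1] / r × (1+r) = CHF 190,592.76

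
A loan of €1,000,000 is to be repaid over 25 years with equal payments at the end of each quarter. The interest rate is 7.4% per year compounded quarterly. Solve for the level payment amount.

Level ordinary annuity; solve PV = PMT × [(1 − (1+r)^−n)/r] for PMT.
Periodic rate r = 0.074/4 per quarter; n is counted in quarters.
With n = 100: PMT = 1,000,000 / ([(1 − (1+r)^−n)/r]) = €22,021.65

€22,021.65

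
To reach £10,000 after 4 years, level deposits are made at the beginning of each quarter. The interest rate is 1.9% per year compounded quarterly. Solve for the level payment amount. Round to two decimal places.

Level annuity due; solve FV = PMT × [((1+r)^n − 1)/r] × (1+r) for PMT.
Periodic rate r = 0.019/4 per quarter; n is counted in quarters.
With n = 16: PMT = 10,000 / ([((1+r)^n − 1)/r] × (1+r)) = £600.18

£600.18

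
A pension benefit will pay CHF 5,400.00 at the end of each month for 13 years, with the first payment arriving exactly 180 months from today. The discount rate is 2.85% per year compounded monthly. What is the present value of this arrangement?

Ordinary annuity of 156 payments, first payment at period 180.
Periodic rate r = 0.0285/12 per month; n is counted in months.
The ordinary-annuity PV formula values the stream one period before the first payment (period 179); discount that back 179 periods:
PV₀ = 5,400 × [1 − (1+r)^−156] / r × (1+r)^−179 = CHF 459,949.57

CHF 459,949.57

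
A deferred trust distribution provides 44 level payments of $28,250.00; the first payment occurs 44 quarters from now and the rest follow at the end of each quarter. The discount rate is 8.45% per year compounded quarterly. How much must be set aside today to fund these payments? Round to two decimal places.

$327,339.36

Ordinary annuity of 44 payments, first payment at period 44.
Periodic rate r = 0.0845/4 per quarter; n is counted in quarters.
The ordinary-annuity PV formula values the stream one period before the first payment (period 43); discount that back 43 periods:
PV₀ = 28,250 × [1 − (1+r)^−44] / r × (1+r)^−43 = $327,339.36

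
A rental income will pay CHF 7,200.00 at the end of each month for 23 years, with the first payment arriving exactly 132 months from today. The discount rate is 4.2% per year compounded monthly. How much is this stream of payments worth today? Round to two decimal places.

CHF 805,391.25

Ordinary annuity of 276 payments, first payment at period 132.
Periodic rate r = 0.042/12 per month; n is counted in months.
The ordinary-annuity PV formula values the stream one period before the first payment (period 131); discount that back 131 periods:
PV₀ = 7,200 × [1 − (1+r)^−276] / r × (1+r)^−131 = CHF 805,391.25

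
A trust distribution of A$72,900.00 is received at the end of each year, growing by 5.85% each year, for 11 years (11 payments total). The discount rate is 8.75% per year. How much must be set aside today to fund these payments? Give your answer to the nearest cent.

A$646,523.21

Periodic rate r = 0.0875 per year.
Growing ordinary annuity: PV = PMT₁ × [1 − ((1+g)/(1+r))^n] / (r − g) = 72,900 × [1 − ((1+0.0585)/(1+r))^11] / (r − 0.0585) = A$646,523.21.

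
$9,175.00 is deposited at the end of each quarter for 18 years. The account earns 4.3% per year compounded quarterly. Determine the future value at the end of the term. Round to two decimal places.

$989,606.15

This is an ordinary annuity: 72 deposits of $9,175.00 at the end of each quarter.
Periodic rate r = 0.043/4 per quarter; n is counted in quarters.
FV = PMT × [((1+r)^n − 1)/r] = 9,175 × [(1+r)^72 − 1] / r = $989,606.15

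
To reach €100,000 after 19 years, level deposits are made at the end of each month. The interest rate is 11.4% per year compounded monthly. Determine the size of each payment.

Level ordinary annuity; solve FV = PMT × [((1+r)^n − 1)/r] for PMT.
Periodic rate r = 0.114/12 per month; n is counted in months.
With n = 228: PMT = 100,000 / ([((1+r)^n − 1)/r]) = €124.43

€124.43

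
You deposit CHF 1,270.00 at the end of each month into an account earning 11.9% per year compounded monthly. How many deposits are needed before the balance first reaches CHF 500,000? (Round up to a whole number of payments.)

162 payments

Periodic rate r = 0.119/12 per month; n is counted in months.
Ordinary annuity FV: 500,000 = 1,270 × [((1+r)^n − 1)/r].
(1+r)^n = 1 + 500,000 × r / 1,270, so n = ln(1 + 500,000·r/1,270) / ln(1+r) = 161.14.
Round up to a whole number of payments: n = 162.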